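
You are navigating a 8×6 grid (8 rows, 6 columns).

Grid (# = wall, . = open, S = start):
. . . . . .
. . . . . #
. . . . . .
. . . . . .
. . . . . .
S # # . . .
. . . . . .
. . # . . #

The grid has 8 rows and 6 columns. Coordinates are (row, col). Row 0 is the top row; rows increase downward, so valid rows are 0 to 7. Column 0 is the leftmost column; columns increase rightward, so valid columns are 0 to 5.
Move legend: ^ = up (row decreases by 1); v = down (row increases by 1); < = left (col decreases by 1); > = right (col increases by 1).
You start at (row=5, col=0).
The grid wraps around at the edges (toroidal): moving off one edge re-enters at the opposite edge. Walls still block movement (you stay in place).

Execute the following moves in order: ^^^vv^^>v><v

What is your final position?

Answer: Final position: (row=4, col=1)

Derivation:
Start: (row=5, col=0)
  ^ (up): (row=5, col=0) -> (row=4, col=0)
  ^ (up): (row=4, col=0) -> (row=3, col=0)
  ^ (up): (row=3, col=0) -> (row=2, col=0)
  v (down): (row=2, col=0) -> (row=3, col=0)
  v (down): (row=3, col=0) -> (row=4, col=0)
  ^ (up): (row=4, col=0) -> (row=3, col=0)
  ^ (up): (row=3, col=0) -> (row=2, col=0)
  > (right): (row=2, col=0) -> (row=2, col=1)
  v (down): (row=2, col=1) -> (row=3, col=1)
  > (right): (row=3, col=1) -> (row=3, col=2)
  < (left): (row=3, col=2) -> (row=3, col=1)
  v (down): (row=3, col=1) -> (row=4, col=1)
Final: (row=4, col=1)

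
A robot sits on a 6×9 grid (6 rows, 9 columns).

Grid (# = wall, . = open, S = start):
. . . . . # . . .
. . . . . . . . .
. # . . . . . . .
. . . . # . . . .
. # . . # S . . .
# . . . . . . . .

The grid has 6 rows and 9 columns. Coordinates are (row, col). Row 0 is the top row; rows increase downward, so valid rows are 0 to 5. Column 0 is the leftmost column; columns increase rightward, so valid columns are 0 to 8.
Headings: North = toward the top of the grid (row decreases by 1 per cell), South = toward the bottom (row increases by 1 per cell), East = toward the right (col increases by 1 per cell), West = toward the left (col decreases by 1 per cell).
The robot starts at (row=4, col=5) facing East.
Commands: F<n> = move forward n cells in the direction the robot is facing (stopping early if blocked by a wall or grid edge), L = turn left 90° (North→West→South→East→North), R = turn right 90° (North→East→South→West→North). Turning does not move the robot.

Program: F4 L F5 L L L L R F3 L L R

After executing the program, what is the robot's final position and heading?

Start: (row=4, col=5), facing East
  F4: move forward 3/4 (blocked), now at (row=4, col=8)
  L: turn left, now facing North
  F5: move forward 4/5 (blocked), now at (row=0, col=8)
  L: turn left, now facing West
  L: turn left, now facing South
  L: turn left, now facing East
  L: turn left, now facing North
  R: turn right, now facing East
  F3: move forward 0/3 (blocked), now at (row=0, col=8)
  L: turn left, now facing North
  L: turn left, now facing West
  R: turn right, now facing North
Final: (row=0, col=8), facing North

Answer: Final position: (row=0, col=8), facing North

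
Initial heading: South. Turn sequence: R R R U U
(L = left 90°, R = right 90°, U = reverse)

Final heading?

Answer: Final heading: East

Derivation:
Start: South
  R (right (90° clockwise)) -> West
  R (right (90° clockwise)) -> North
  R (right (90° clockwise)) -> East
  U (U-turn (180°)) -> West
  U (U-turn (180°)) -> East
Final: East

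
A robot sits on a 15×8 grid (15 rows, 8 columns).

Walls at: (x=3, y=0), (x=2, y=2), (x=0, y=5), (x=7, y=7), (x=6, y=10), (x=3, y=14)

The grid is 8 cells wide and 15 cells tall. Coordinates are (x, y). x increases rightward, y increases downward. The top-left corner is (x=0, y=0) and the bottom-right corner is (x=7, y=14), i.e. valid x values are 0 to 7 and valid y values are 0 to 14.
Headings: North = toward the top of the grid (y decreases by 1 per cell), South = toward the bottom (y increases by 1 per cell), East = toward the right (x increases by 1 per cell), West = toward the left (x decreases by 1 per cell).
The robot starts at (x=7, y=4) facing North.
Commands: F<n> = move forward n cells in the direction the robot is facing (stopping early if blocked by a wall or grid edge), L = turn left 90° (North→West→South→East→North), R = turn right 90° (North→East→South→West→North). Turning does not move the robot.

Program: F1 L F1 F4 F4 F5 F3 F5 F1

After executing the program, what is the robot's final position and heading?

Start: (x=7, y=4), facing North
  F1: move forward 1, now at (x=7, y=3)
  L: turn left, now facing West
  F1: move forward 1, now at (x=6, y=3)
  F4: move forward 4, now at (x=2, y=3)
  F4: move forward 2/4 (blocked), now at (x=0, y=3)
  F5: move forward 0/5 (blocked), now at (x=0, y=3)
  F3: move forward 0/3 (blocked), now at (x=0, y=3)
  F5: move forward 0/5 (blocked), now at (x=0, y=3)
  F1: move forward 0/1 (blocked), now at (x=0, y=3)
Final: (x=0, y=3), facing West

Answer: Final position: (x=0, y=3), facing West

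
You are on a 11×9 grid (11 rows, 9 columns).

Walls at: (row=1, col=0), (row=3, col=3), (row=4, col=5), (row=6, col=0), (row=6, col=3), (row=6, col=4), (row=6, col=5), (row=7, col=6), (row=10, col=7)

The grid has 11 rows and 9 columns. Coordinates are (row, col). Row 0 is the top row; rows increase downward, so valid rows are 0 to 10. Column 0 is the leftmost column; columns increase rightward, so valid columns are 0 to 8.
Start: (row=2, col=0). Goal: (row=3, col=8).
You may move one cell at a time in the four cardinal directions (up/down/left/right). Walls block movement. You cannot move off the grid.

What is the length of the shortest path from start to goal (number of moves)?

BFS from (row=2, col=0) until reaching (row=3, col=8):
  Distance 0: (row=2, col=0)
  Distance 1: (row=2, col=1), (row=3, col=0)
  Distance 2: (row=1, col=1), (row=2, col=2), (row=3, col=1), (row=4, col=0)
  Distance 3: (row=0, col=1), (row=1, col=2), (row=2, col=3), (row=3, col=2), (row=4, col=1), (row=5, col=0)
  Distance 4: (row=0, col=0), (row=0, col=2), (row=1, col=3), (row=2, col=4), (row=4, col=2), (row=5, col=1)
  Distance 5: (row=0, col=3), (row=1, col=4), (row=2, col=5), (row=3, col=4), (row=4, col=3), (row=5, col=2), (row=6, col=1)
  Distance 6: (row=0, col=4), (row=1, col=5), (row=2, col=6), (row=3, col=5), (row=4, col=4), (row=5, col=3), (row=6, col=2), (row=7, col=1)
  Distance 7: (row=0, col=5), (row=1, col=6), (row=2, col=7), (row=3, col=6), (row=5, col=4), (row=7, col=0), (row=7, col=2), (row=8, col=1)
  Distance 8: (row=0, col=6), (row=1, col=7), (row=2, col=8), (row=3, col=7), (row=4, col=6), (row=5, col=5), (row=7, col=3), (row=8, col=0), (row=8, col=2), (row=9, col=1)
  Distance 9: (row=0, col=7), (row=1, col=8), (row=3, col=8), (row=4, col=7), (row=5, col=6), (row=7, col=4), (row=8, col=3), (row=9, col=0), (row=9, col=2), (row=10, col=1)  <- goal reached here
One shortest path (9 moves): (row=2, col=0) -> (row=2, col=1) -> (row=2, col=2) -> (row=2, col=3) -> (row=2, col=4) -> (row=2, col=5) -> (row=2, col=6) -> (row=2, col=7) -> (row=2, col=8) -> (row=3, col=8)

Answer: Shortest path length: 9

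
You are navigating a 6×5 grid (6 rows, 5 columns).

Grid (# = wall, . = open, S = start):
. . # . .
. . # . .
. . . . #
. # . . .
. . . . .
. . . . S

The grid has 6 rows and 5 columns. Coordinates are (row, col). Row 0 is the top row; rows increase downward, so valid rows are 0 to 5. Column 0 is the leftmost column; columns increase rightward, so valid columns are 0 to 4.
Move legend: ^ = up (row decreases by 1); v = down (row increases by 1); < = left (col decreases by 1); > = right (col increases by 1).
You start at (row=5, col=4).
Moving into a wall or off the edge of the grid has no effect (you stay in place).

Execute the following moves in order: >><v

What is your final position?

Answer: Final position: (row=5, col=3)

Derivation:
Start: (row=5, col=4)
  > (right): blocked, stay at (row=5, col=4)
  > (right): blocked, stay at (row=5, col=4)
  < (left): (row=5, col=4) -> (row=5, col=3)
  v (down): blocked, stay at (row=5, col=3)
Final: (row=5, col=3)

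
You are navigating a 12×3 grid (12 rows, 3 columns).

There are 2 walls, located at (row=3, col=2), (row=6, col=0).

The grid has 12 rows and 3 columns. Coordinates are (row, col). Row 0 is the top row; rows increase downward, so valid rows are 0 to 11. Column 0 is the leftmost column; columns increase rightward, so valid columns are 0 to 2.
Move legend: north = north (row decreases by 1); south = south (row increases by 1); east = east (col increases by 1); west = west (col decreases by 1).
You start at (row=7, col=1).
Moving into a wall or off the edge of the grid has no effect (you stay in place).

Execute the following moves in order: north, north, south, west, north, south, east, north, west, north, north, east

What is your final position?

Answer: Final position: (row=3, col=1)

Derivation:
Start: (row=7, col=1)
  north (north): (row=7, col=1) -> (row=6, col=1)
  north (north): (row=6, col=1) -> (row=5, col=1)
  south (south): (row=5, col=1) -> (row=6, col=1)
  west (west): blocked, stay at (row=6, col=1)
  north (north): (row=6, col=1) -> (row=5, col=1)
  south (south): (row=5, col=1) -> (row=6, col=1)
  east (east): (row=6, col=1) -> (row=6, col=2)
  north (north): (row=6, col=2) -> (row=5, col=2)
  west (west): (row=5, col=2) -> (row=5, col=1)
  north (north): (row=5, col=1) -> (row=4, col=1)
  north (north): (row=4, col=1) -> (row=3, col=1)
  east (east): blocked, stay at (row=3, col=1)
Final: (row=3, col=1)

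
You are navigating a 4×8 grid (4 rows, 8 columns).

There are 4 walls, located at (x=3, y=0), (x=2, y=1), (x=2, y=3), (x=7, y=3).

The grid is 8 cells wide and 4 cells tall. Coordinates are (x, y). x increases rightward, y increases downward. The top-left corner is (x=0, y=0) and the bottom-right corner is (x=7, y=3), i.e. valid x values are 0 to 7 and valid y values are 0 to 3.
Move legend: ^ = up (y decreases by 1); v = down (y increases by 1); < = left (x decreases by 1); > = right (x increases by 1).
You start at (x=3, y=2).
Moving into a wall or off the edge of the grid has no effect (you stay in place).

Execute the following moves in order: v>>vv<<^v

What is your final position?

Answer: Final position: (x=3, y=3)

Derivation:
Start: (x=3, y=2)
  v (down): (x=3, y=2) -> (x=3, y=3)
  > (right): (x=3, y=3) -> (x=4, y=3)
  > (right): (x=4, y=3) -> (x=5, y=3)
  v (down): blocked, stay at (x=5, y=3)
  v (down): blocked, stay at (x=5, y=3)
  < (left): (x=5, y=3) -> (x=4, y=3)
  < (left): (x=4, y=3) -> (x=3, y=3)
  ^ (up): (x=3, y=3) -> (x=3, y=2)
  v (down): (x=3, y=2) -> (x=3, y=3)
Final: (x=3, y=3)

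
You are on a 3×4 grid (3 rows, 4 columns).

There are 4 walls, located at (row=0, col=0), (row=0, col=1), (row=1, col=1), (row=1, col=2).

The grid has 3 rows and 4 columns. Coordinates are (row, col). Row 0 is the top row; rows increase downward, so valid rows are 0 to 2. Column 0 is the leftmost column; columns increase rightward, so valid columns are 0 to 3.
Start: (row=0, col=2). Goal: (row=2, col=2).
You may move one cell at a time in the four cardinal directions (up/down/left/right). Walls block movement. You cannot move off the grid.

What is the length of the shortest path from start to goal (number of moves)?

Answer: Shortest path length: 4

Derivation:
BFS from (row=0, col=2) until reaching (row=2, col=2):
  Distance 0: (row=0, col=2)
  Distance 1: (row=0, col=3)
  Distance 2: (row=1, col=3)
  Distance 3: (row=2, col=3)
  Distance 4: (row=2, col=2)  <- goal reached here
One shortest path (4 moves): (row=0, col=2) -> (row=0, col=3) -> (row=1, col=3) -> (row=2, col=3) -> (row=2, col=2)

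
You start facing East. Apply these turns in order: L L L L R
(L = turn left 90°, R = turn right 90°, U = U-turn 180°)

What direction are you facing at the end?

Answer: Final heading: South

Derivation:
Start: East
  L (left (90° counter-clockwise)) -> North
  L (left (90° counter-clockwise)) -> West
  L (left (90° counter-clockwise)) -> South
  L (left (90° counter-clockwise)) -> East
  R (right (90° clockwise)) -> South
Final: South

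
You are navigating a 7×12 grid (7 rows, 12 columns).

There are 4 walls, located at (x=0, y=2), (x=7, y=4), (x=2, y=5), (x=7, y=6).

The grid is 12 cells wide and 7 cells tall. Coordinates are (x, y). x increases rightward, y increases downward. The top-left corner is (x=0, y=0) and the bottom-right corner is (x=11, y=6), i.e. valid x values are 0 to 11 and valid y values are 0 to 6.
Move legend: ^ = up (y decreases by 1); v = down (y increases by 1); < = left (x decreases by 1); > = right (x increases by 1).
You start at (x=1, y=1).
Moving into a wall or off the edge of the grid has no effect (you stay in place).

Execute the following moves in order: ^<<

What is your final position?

Start: (x=1, y=1)
  ^ (up): (x=1, y=1) -> (x=1, y=0)
  < (left): (x=1, y=0) -> (x=0, y=0)
  < (left): blocked, stay at (x=0, y=0)
Final: (x=0, y=0)

Answer: Final position: (x=0, y=0)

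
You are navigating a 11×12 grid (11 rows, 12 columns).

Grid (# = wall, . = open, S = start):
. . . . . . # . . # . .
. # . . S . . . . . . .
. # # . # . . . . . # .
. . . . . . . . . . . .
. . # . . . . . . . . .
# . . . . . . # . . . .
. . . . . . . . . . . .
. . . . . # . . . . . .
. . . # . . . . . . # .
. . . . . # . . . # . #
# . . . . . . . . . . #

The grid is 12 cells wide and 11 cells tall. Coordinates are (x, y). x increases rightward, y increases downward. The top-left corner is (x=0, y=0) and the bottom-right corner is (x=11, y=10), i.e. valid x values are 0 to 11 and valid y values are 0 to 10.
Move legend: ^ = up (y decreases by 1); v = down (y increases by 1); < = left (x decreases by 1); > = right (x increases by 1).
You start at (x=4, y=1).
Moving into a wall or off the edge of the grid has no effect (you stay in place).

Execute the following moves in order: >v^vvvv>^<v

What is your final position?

Start: (x=4, y=1)
  > (right): (x=4, y=1) -> (x=5, y=1)
  v (down): (x=5, y=1) -> (x=5, y=2)
  ^ (up): (x=5, y=2) -> (x=5, y=1)
  v (down): (x=5, y=1) -> (x=5, y=2)
  v (down): (x=5, y=2) -> (x=5, y=3)
  v (down): (x=5, y=3) -> (x=5, y=4)
  v (down): (x=5, y=4) -> (x=5, y=5)
  > (right): (x=5, y=5) -> (x=6, y=5)
  ^ (up): (x=6, y=5) -> (x=6, y=4)
  < (left): (x=6, y=4) -> (x=5, y=4)
  v (down): (x=5, y=4) -> (x=5, y=5)
Final: (x=5, y=5)

Answer: Final position: (x=5, y=5)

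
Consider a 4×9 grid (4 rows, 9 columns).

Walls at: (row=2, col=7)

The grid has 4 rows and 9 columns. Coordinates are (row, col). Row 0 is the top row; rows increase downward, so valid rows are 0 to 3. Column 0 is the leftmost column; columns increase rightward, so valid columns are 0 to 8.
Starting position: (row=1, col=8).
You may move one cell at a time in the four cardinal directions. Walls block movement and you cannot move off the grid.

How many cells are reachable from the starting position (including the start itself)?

BFS flood-fill from (row=1, col=8):
  Distance 0: (row=1, col=8)
  Distance 1: (row=0, col=8), (row=1, col=7), (row=2, col=8)
  Distance 2: (row=0, col=7), (row=1, col=6), (row=3, col=8)
  Distance 3: (row=0, col=6), (row=1, col=5), (row=2, col=6), (row=3, col=7)
  Distance 4: (row=0, col=5), (row=1, col=4), (row=2, col=5), (row=3, col=6)
  Distance 5: (row=0, col=4), (row=1, col=3), (row=2, col=4), (row=3, col=5)
  Distance 6: (row=0, col=3), (row=1, col=2), (row=2, col=3), (row=3, col=4)
  Distance 7: (row=0, col=2), (row=1, col=1), (row=2, col=2), (row=3, col=3)
  Distance 8: (row=0, col=1), (row=1, col=0), (row=2, col=1), (row=3, col=2)
  Distance 9: (row=0, col=0), (row=2, col=0), (row=3, col=1)
  Distance 10: (row=3, col=0)
Total reachable: 35 (grid has 35 open cells total)

Answer: Reachable cells: 35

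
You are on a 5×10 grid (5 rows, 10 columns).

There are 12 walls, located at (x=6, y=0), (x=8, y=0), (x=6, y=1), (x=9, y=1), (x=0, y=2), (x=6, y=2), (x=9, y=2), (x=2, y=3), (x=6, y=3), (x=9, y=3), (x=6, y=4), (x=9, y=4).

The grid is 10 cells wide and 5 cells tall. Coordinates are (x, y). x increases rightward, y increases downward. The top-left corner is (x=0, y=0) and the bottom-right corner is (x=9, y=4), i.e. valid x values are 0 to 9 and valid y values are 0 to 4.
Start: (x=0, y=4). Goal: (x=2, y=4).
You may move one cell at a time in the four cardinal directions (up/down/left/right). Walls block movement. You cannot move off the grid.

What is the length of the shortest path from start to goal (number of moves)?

Answer: Shortest path length: 2

Derivation:
BFS from (x=0, y=4) until reaching (x=2, y=4):
  Distance 0: (x=0, y=4)
  Distance 1: (x=0, y=3), (x=1, y=4)
  Distance 2: (x=1, y=3), (x=2, y=4)  <- goal reached here
One shortest path (2 moves): (x=0, y=4) -> (x=1, y=4) -> (x=2, y=4)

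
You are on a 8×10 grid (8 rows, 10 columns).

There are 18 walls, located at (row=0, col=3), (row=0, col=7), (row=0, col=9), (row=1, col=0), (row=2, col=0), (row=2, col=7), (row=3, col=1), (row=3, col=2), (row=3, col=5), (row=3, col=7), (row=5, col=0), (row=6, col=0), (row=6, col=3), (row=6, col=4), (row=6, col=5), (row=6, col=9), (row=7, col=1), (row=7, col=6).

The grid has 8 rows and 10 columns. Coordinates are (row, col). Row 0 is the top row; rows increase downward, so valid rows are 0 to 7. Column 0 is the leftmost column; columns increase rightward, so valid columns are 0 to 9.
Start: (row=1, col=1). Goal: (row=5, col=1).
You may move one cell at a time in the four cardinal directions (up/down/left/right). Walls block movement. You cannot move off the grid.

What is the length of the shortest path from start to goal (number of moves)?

BFS from (row=1, col=1) until reaching (row=5, col=1):
  Distance 0: (row=1, col=1)
  Distance 1: (row=0, col=1), (row=1, col=2), (row=2, col=1)
  Distance 2: (row=0, col=0), (row=0, col=2), (row=1, col=3), (row=2, col=2)
  Distance 3: (row=1, col=4), (row=2, col=3)
  Distance 4: (row=0, col=4), (row=1, col=5), (row=2, col=4), (row=3, col=3)
  Distance 5: (row=0, col=5), (row=1, col=6), (row=2, col=5), (row=3, col=4), (row=4, col=3)
  Distance 6: (row=0, col=6), (row=1, col=7), (row=2, col=6), (row=4, col=2), (row=4, col=4), (row=5, col=3)
  Distance 7: (row=1, col=8), (row=3, col=6), (row=4, col=1), (row=4, col=5), (row=5, col=2), (row=5, col=4)
  Distance 8: (row=0, col=8), (row=1, col=9), (row=2, col=8), (row=4, col=0), (row=4, col=6), (row=5, col=1), (row=5, col=5), (row=6, col=2)  <- goal reached here
One shortest path (8 moves): (row=1, col=1) -> (row=1, col=2) -> (row=1, col=3) -> (row=2, col=3) -> (row=3, col=3) -> (row=4, col=3) -> (row=4, col=2) -> (row=4, col=1) -> (row=5, col=1)

Answer: Shortest path length: 8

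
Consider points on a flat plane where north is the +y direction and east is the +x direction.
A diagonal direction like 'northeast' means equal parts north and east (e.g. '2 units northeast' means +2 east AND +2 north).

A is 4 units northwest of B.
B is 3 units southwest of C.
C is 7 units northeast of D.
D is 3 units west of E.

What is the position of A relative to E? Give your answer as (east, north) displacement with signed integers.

Place E at the origin (east=0, north=0).
  D is 3 units west of E: delta (east=-3, north=+0); D at (east=-3, north=0).
  C is 7 units northeast of D: delta (east=+7, north=+7); C at (east=4, north=7).
  B is 3 units southwest of C: delta (east=-3, north=-3); B at (east=1, north=4).
  A is 4 units northwest of B: delta (east=-4, north=+4); A at (east=-3, north=8).
Therefore A relative to E: (east=-3, north=8).

Answer: A is at (east=-3, north=8) relative to E.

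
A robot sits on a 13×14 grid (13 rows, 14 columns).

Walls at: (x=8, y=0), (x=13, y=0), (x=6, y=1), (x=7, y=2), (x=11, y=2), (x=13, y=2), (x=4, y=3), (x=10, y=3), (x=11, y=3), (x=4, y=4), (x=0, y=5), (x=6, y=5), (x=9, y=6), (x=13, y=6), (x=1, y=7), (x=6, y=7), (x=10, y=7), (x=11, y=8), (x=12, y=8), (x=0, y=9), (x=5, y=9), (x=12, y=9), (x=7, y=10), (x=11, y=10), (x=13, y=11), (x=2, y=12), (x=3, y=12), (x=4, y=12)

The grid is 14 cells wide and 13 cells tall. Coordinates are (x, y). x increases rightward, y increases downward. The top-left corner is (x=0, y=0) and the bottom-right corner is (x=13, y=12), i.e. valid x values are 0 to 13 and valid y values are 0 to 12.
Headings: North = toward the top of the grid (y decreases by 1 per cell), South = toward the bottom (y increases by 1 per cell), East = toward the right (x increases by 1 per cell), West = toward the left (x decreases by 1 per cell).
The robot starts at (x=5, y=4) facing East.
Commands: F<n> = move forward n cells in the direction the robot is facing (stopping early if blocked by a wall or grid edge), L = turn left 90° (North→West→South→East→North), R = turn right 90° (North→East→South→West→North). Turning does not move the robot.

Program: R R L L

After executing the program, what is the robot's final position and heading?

Answer: Final position: (x=5, y=4), facing East

Derivation:
Start: (x=5, y=4), facing East
  R: turn right, now facing South
  R: turn right, now facing West
  L: turn left, now facing South
  L: turn left, now facing East
Final: (x=5, y=4), facing East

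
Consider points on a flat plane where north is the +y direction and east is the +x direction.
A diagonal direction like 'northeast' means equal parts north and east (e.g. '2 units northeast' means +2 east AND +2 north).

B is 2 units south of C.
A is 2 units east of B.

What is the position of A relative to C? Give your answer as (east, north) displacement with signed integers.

Answer: A is at (east=2, north=-2) relative to C.

Derivation:
Place C at the origin (east=0, north=0).
  B is 2 units south of C: delta (east=+0, north=-2); B at (east=0, north=-2).
  A is 2 units east of B: delta (east=+2, north=+0); A at (east=2, north=-2).
Therefore A relative to C: (east=2, north=-2).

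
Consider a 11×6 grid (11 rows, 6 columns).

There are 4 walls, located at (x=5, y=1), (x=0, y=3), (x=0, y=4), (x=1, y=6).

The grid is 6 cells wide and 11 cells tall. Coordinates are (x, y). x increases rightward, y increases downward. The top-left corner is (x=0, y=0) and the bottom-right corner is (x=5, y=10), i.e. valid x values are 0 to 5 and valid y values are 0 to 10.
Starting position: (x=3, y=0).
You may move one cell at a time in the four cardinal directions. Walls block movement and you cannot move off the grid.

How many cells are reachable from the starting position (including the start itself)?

BFS flood-fill from (x=3, y=0):
  Distance 0: (x=3, y=0)
  Distance 1: (x=2, y=0), (x=4, y=0), (x=3, y=1)
  Distance 2: (x=1, y=0), (x=5, y=0), (x=2, y=1), (x=4, y=1), (x=3, y=2)
  Distance 3: (x=0, y=0), (x=1, y=1), (x=2, y=2), (x=4, y=2), (x=3, y=3)
  Distance 4: (x=0, y=1), (x=1, y=2), (x=5, y=2), (x=2, y=3), (x=4, y=3), (x=3, y=4)
  Distance 5: (x=0, y=2), (x=1, y=3), (x=5, y=3), (x=2, y=4), (x=4, y=4), (x=3, y=5)
  Distance 6: (x=1, y=4), (x=5, y=4), (x=2, y=5), (x=4, y=5), (x=3, y=6)
  Distance 7: (x=1, y=5), (x=5, y=5), (x=2, y=6), (x=4, y=6), (x=3, y=7)
  Distance 8: (x=0, y=5), (x=5, y=6), (x=2, y=7), (x=4, y=7), (x=3, y=8)
  Distance 9: (x=0, y=6), (x=1, y=7), (x=5, y=7), (x=2, y=8), (x=4, y=8), (x=3, y=9)
  Distance 10: (x=0, y=7), (x=1, y=8), (x=5, y=8), (x=2, y=9), (x=4, y=9), (x=3, y=10)
  Distance 11: (x=0, y=8), (x=1, y=9), (x=5, y=9), (x=2, y=10), (x=4, y=10)
  Distance 12: (x=0, y=9), (x=1, y=10), (x=5, y=10)
  Distance 13: (x=0, y=10)
Total reachable: 62 (grid has 62 open cells total)

Answer: Reachable cells: 62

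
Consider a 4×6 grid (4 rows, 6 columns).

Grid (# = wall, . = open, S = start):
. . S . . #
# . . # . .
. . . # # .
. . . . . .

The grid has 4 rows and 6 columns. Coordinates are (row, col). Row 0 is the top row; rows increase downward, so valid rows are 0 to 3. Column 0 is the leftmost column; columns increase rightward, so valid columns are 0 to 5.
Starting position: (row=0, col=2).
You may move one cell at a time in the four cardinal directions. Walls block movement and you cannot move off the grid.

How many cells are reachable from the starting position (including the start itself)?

BFS flood-fill from (row=0, col=2):
  Distance 0: (row=0, col=2)
  Distance 1: (row=0, col=1), (row=0, col=3), (row=1, col=2)
  Distance 2: (row=0, col=0), (row=0, col=4), (row=1, col=1), (row=2, col=2)
  Distance 3: (row=1, col=4), (row=2, col=1), (row=3, col=2)
  Distance 4: (row=1, col=5), (row=2, col=0), (row=3, col=1), (row=3, col=3)
  Distance 5: (row=2, col=5), (row=3, col=0), (row=3, col=4)
  Distance 6: (row=3, col=5)
Total reachable: 19 (grid has 19 open cells total)

Answer: Reachable cells: 19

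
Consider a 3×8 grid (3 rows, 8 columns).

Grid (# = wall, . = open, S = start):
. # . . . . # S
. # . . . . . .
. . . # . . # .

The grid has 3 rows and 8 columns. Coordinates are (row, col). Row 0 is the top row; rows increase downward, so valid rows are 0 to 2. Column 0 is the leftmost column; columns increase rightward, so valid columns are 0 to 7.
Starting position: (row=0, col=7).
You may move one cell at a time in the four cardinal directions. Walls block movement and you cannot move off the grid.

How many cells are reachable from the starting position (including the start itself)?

BFS flood-fill from (row=0, col=7):
  Distance 0: (row=0, col=7)
  Distance 1: (row=1, col=7)
  Distance 2: (row=1, col=6), (row=2, col=7)
  Distance 3: (row=1, col=5)
  Distance 4: (row=0, col=5), (row=1, col=4), (row=2, col=5)
  Distance 5: (row=0, col=4), (row=1, col=3), (row=2, col=4)
  Distance 6: (row=0, col=3), (row=1, col=2)
  Distance 7: (row=0, col=2), (row=2, col=2)
  Distance 8: (row=2, col=1)
  Distance 9: (row=2, col=0)
  Distance 10: (row=1, col=0)
  Distance 11: (row=0, col=0)
Total reachable: 19 (grid has 19 open cells total)

Answer: Reachable cells: 19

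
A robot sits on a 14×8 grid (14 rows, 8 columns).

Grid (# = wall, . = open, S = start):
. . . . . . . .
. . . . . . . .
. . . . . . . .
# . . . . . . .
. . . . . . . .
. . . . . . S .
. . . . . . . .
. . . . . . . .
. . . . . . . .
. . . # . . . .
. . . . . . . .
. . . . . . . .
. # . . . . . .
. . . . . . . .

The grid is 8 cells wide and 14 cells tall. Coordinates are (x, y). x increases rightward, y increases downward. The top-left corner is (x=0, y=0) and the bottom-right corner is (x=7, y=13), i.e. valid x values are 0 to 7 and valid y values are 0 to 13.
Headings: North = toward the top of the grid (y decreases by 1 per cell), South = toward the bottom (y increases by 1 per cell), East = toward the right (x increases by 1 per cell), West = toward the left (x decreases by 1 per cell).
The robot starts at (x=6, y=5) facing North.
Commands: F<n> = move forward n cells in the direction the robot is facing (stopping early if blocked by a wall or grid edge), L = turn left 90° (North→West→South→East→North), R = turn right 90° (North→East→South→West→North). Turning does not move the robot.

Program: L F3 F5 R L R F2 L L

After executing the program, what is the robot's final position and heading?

Start: (x=6, y=5), facing North
  L: turn left, now facing West
  F3: move forward 3, now at (x=3, y=5)
  F5: move forward 3/5 (blocked), now at (x=0, y=5)
  R: turn right, now facing North
  L: turn left, now facing West
  R: turn right, now facing North
  F2: move forward 1/2 (blocked), now at (x=0, y=4)
  L: turn left, now facing West
  L: turn left, now facing South
Final: (x=0, y=4), facing South

Answer: Final position: (x=0, y=4), facing South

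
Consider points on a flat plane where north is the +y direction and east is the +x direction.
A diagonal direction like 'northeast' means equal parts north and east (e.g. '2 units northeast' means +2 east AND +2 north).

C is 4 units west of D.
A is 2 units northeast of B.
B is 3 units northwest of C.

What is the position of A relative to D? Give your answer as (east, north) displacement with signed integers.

Place D at the origin (east=0, north=0).
  C is 4 units west of D: delta (east=-4, north=+0); C at (east=-4, north=0).
  B is 3 units northwest of C: delta (east=-3, north=+3); B at (east=-7, north=3).
  A is 2 units northeast of B: delta (east=+2, north=+2); A at (east=-5, north=5).
Therefore A relative to D: (east=-5, north=5).

Answer: A is at (east=-5, north=5) relative to D.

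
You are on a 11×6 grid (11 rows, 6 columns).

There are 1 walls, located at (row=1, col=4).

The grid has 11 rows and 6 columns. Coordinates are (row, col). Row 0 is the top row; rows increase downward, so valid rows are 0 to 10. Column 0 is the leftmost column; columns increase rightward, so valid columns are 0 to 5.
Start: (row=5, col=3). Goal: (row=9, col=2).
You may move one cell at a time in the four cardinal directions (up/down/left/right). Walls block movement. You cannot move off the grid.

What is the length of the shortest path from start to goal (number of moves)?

Answer: Shortest path length: 5

Derivation:
BFS from (row=5, col=3) until reaching (row=9, col=2):
  Distance 0: (row=5, col=3)
  Distance 1: (row=4, col=3), (row=5, col=2), (row=5, col=4), (row=6, col=3)
  Distance 2: (row=3, col=3), (row=4, col=2), (row=4, col=4), (row=5, col=1), (row=5, col=5), (row=6, col=2), (row=6, col=4), (row=7, col=3)
  Distance 3: (row=2, col=3), (row=3, col=2), (row=3, col=4), (row=4, col=1), (row=4, col=5), (row=5, col=0), (row=6, col=1), (row=6, col=5), (row=7, col=2), (row=7, col=4), (row=8, col=3)
  Distance 4: (row=1, col=3), (row=2, col=2), (row=2, col=4), (row=3, col=1), (row=3, col=5), (row=4, col=0), (row=6, col=0), (row=7, col=1), (row=7, col=5), (row=8, col=2), (row=8, col=4), (row=9, col=3)
  Distance 5: (row=0, col=3), (row=1, col=2), (row=2, col=1), (row=2, col=5), (row=3, col=0), (row=7, col=0), (row=8, col=1), (row=8, col=5), (row=9, col=2), (row=9, col=4), (row=10, col=3)  <- goal reached here
One shortest path (5 moves): (row=5, col=3) -> (row=5, col=2) -> (row=6, col=2) -> (row=7, col=2) -> (row=8, col=2) -> (row=9, col=2)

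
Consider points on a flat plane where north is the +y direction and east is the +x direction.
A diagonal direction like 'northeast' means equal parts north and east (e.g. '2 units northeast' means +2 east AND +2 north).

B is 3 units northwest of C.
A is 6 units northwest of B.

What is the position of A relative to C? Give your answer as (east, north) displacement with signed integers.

Answer: A is at (east=-9, north=9) relative to C.

Derivation:
Place C at the origin (east=0, north=0).
  B is 3 units northwest of C: delta (east=-3, north=+3); B at (east=-3, north=3).
  A is 6 units northwest of B: delta (east=-6, north=+6); A at (east=-9, north=9).
Therefore A relative to C: (east=-9, north=9).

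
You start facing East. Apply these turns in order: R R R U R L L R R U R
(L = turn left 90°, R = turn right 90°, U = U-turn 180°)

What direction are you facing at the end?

Start: East
  R (right (90° clockwise)) -> South
  R (right (90° clockwise)) -> West
  R (right (90° clockwise)) -> North
  U (U-turn (180°)) -> South
  R (right (90° clockwise)) -> West
  L (left (90° counter-clockwise)) -> South
  L (left (90° counter-clockwise)) -> East
  R (right (90° clockwise)) -> South
  R (right (90° clockwise)) -> West
  U (U-turn (180°)) -> East
  R (right (90° clockwise)) -> South
Final: South

Answer: Final heading: South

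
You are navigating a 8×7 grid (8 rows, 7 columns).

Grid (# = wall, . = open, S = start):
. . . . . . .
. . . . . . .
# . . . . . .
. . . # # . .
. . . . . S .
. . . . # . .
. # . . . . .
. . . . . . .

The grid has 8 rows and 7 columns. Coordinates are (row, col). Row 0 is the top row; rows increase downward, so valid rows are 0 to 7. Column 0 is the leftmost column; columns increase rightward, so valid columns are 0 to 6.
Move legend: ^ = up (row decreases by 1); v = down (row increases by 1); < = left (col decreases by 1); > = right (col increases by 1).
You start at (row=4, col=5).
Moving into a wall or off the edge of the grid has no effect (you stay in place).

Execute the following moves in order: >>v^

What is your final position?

Answer: Final position: (row=4, col=6)

Derivation:
Start: (row=4, col=5)
  > (right): (row=4, col=5) -> (row=4, col=6)
  > (right): blocked, stay at (row=4, col=6)
  v (down): (row=4, col=6) -> (row=5, col=6)
  ^ (up): (row=5, col=6) -> (row=4, col=6)
Final: (row=4, col=6)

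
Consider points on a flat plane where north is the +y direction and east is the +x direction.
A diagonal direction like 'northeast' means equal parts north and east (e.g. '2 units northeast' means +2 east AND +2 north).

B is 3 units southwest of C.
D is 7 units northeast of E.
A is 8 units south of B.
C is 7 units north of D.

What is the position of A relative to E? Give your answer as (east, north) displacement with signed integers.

Answer: A is at (east=4, north=3) relative to E.

Derivation:
Place E at the origin (east=0, north=0).
  D is 7 units northeast of E: delta (east=+7, north=+7); D at (east=7, north=7).
  C is 7 units north of D: delta (east=+0, north=+7); C at (east=7, north=14).
  B is 3 units southwest of C: delta (east=-3, north=-3); B at (east=4, north=11).
  A is 8 units south of B: delta (east=+0, north=-8); A at (east=4, north=3).
Therefore A relative to E: (east=4, north=3).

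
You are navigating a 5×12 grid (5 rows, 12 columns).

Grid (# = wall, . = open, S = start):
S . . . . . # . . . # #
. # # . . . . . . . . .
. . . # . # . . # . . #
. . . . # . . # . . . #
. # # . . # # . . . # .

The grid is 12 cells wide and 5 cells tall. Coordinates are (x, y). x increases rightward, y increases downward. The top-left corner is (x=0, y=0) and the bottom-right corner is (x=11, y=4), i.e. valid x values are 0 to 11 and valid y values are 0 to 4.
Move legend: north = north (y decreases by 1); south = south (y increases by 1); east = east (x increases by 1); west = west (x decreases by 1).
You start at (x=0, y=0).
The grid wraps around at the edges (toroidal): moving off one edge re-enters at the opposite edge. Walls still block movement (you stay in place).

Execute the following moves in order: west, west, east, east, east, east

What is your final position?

Answer: Final position: (x=4, y=0)

Derivation:
Start: (x=0, y=0)
  west (west): blocked, stay at (x=0, y=0)
  west (west): blocked, stay at (x=0, y=0)
  east (east): (x=0, y=0) -> (x=1, y=0)
  east (east): (x=1, y=0) -> (x=2, y=0)
  east (east): (x=2, y=0) -> (x=3, y=0)
  east (east): (x=3, y=0) -> (x=4, y=0)
Final: (x=4, y=0)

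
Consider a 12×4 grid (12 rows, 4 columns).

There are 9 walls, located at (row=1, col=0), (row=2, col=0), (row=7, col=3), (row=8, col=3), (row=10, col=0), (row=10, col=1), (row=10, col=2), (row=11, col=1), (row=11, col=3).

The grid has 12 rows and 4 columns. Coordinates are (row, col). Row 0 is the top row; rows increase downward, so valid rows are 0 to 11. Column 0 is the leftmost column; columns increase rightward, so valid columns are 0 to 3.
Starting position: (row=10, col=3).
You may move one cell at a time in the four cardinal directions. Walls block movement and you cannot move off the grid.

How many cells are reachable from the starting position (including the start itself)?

Answer: Reachable cells: 37

Derivation:
BFS flood-fill from (row=10, col=3):
  Distance 0: (row=10, col=3)
  Distance 1: (row=9, col=3)
  Distance 2: (row=9, col=2)
  Distance 3: (row=8, col=2), (row=9, col=1)
  Distance 4: (row=7, col=2), (row=8, col=1), (row=9, col=0)
  Distance 5: (row=6, col=2), (row=7, col=1), (row=8, col=0)
  Distance 6: (row=5, col=2), (row=6, col=1), (row=6, col=3), (row=7, col=0)
  Distance 7: (row=4, col=2), (row=5, col=1), (row=5, col=3), (row=6, col=0)
  Distance 8: (row=3, col=2), (row=4, col=1), (row=4, col=3), (row=5, col=0)
  Distance 9: (row=2, col=2), (row=3, col=1), (row=3, col=3), (row=4, col=0)
  Distance 10: (row=1, col=2), (row=2, col=1), (row=2, col=3), (row=3, col=0)
  Distance 11: (row=0, col=2), (row=1, col=1), (row=1, col=3)
  Distance 12: (row=0, col=1), (row=0, col=3)
  Distance 13: (row=0, col=0)
Total reachable: 37 (grid has 39 open cells total)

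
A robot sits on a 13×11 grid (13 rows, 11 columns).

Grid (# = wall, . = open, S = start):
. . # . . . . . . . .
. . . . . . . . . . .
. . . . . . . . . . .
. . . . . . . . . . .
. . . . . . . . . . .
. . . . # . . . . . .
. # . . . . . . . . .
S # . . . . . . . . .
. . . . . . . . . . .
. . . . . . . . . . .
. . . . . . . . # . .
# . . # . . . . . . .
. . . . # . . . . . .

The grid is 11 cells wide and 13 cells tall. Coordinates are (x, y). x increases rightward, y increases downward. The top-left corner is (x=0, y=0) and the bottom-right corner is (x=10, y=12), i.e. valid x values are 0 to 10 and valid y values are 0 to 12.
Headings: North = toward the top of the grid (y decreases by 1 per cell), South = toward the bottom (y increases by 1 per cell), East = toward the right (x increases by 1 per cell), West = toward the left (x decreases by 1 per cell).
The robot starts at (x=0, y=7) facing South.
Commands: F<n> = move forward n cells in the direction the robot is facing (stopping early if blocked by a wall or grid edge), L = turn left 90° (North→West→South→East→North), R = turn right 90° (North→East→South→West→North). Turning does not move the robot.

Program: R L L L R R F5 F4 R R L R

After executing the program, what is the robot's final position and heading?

Start: (x=0, y=7), facing South
  R: turn right, now facing West
  L: turn left, now facing South
  L: turn left, now facing East
  L: turn left, now facing North
  R: turn right, now facing East
  R: turn right, now facing South
  F5: move forward 3/5 (blocked), now at (x=0, y=10)
  F4: move forward 0/4 (blocked), now at (x=0, y=10)
  R: turn right, now facing West
  R: turn right, now facing North
  L: turn left, now facing West
  R: turn right, now facing North
Final: (x=0, y=10), facing North

Answer: Final position: (x=0, y=10), facing North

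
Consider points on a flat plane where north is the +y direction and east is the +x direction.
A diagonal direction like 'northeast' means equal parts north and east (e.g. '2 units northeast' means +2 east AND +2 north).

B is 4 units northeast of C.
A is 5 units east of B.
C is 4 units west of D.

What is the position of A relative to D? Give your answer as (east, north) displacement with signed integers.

Place D at the origin (east=0, north=0).
  C is 4 units west of D: delta (east=-4, north=+0); C at (east=-4, north=0).
  B is 4 units northeast of C: delta (east=+4, north=+4); B at (east=0, north=4).
  A is 5 units east of B: delta (east=+5, north=+0); A at (east=5, north=4).
Therefore A relative to D: (east=5, north=4).

Answer: A is at (east=5, north=4) relative to D.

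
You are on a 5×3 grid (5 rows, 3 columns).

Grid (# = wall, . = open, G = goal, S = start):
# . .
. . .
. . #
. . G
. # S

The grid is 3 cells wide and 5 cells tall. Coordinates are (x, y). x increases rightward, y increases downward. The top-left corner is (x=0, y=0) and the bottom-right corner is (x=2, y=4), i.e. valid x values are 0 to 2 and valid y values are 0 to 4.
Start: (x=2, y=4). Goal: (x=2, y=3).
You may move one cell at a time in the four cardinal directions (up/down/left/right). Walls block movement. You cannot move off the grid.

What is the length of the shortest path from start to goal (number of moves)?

Answer: Shortest path length: 1

Derivation:
BFS from (x=2, y=4) until reaching (x=2, y=3):
  Distance 0: (x=2, y=4)
  Distance 1: (x=2, y=3)  <- goal reached here
One shortest path (1 moves): (x=2, y=4) -> (x=2, y=3)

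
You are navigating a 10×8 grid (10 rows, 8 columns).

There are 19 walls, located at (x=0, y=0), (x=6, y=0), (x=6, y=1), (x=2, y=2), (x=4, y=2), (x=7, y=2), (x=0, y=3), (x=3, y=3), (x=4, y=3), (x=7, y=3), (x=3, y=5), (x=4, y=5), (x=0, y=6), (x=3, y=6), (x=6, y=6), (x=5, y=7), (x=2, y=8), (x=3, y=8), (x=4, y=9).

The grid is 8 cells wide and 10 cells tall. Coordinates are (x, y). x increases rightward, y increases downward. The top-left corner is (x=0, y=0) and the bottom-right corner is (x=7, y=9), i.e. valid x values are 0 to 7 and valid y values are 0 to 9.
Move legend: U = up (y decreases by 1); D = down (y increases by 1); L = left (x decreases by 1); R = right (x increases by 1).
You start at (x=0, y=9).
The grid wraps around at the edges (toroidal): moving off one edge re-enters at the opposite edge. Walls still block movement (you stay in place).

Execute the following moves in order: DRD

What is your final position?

Answer: Final position: (x=1, y=0)

Derivation:
Start: (x=0, y=9)
  D (down): blocked, stay at (x=0, y=9)
  R (right): (x=0, y=9) -> (x=1, y=9)
  D (down): (x=1, y=9) -> (x=1, y=0)
Final: (x=1, y=0)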